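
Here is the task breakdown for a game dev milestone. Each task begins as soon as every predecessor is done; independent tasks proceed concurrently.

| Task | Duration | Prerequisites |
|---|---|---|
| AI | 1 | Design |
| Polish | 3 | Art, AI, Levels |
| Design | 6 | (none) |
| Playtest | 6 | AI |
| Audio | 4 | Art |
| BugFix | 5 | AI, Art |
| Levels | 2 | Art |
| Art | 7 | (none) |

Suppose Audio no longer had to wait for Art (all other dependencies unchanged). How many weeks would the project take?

13

Original critical path: Design→AI→Playtest = 6+1+6 = 13 ⇒ 13 weeks.
Without Art→Audio, Audio's earliest start moves from 7 to 0.
After: Design→AI→Playtest = 6+1+6 = 13 → 13 weeks.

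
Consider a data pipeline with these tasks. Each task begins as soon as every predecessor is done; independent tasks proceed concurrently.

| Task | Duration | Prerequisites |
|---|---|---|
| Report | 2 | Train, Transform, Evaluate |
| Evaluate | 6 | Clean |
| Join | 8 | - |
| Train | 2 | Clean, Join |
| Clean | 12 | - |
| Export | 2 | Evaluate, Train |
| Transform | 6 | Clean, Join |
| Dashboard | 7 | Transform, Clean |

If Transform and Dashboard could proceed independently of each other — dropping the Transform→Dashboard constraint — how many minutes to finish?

With the dependency in place, Clean→Transform→Dashboard = 12+6+7 = 25 sets the finish at 25 minutes.
Without Transform→Dashboard, Dashboard's earliest start moves from 18 to 12.
The longest chain is now Clean→Transform→Report = 12+6+2 = 20, so the schedule takes 20 minutes.

20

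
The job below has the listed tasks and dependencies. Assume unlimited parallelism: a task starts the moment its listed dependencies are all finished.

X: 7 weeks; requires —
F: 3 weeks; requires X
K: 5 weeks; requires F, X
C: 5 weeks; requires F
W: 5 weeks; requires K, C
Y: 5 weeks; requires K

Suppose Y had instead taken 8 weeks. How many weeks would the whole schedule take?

23

As given, the longest chain is X→F→K→Y = 7+3+5+5 = 20, so the finish is 20 weeks.
Since Y is critical, the +3 change carries straight to that chain (now 23 weeks).
That remains the longest chain; total 23 weeks.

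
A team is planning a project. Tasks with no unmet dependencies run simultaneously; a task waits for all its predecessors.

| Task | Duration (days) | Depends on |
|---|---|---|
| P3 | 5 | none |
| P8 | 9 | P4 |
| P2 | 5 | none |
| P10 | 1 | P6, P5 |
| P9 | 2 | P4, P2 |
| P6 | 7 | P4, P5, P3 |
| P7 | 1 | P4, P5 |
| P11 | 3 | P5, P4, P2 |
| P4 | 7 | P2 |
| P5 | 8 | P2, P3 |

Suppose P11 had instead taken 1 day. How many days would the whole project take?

The binding path is P2→P4→P8 = 5+7+9 = 21; finish at 21 days.
The longest path through P11 is only 16 days, so P11 has float 5.
No other chain overtakes it, so the finish is 21 days.

21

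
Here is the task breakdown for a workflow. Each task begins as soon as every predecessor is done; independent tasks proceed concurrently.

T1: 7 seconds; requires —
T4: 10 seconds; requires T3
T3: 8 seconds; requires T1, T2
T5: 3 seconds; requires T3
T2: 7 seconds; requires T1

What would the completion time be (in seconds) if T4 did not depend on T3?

25

Original critical path: T1→T2→T3→T4 = 7+7+8+10 = 32 ⇒ 32 seconds.
Without T3→T4, T4's earliest start moves from 22 to 0.
New critical path: T1→T2→T3→T5 = 7+7+8+3 = 25 ⇒ 25 seconds.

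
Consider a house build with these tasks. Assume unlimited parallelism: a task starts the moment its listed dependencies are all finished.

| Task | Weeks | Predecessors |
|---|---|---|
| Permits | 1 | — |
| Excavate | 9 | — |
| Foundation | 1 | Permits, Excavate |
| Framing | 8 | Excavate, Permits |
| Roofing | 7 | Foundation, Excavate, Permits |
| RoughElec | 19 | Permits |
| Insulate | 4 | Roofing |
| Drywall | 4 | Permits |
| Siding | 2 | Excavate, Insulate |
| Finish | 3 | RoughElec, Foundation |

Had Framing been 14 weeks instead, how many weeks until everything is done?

Critical path before the change: Permits→RoughElec→Finish = 1+19+3 = 23 giving 23 weeks.
Framing is off the critical path — its longest chain is 17 weeks, giving 6 of slack.
That remains the longest chain; total 23 weeks.

23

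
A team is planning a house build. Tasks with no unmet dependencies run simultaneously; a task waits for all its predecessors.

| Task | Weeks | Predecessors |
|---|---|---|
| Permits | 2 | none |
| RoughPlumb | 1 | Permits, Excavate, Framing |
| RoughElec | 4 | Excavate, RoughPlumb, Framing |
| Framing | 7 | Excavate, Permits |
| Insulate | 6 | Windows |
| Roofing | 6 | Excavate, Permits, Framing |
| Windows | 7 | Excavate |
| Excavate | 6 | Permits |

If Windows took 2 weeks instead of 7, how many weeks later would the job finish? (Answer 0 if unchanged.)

0

Baseline: Permits→Excavate→Windows→Insulate = 2+6+7+6 = 21 → 21 weeks.
Since Windows is critical, the -5 change carries straight to that chain (now 16 weeks).
Now Permits→Excavate→Framing→Roofing = 2+6+7+6 = 21 is longest, so the finish becomes 21 weeks.
Change in finish: 21 − 21 = +0 weeks.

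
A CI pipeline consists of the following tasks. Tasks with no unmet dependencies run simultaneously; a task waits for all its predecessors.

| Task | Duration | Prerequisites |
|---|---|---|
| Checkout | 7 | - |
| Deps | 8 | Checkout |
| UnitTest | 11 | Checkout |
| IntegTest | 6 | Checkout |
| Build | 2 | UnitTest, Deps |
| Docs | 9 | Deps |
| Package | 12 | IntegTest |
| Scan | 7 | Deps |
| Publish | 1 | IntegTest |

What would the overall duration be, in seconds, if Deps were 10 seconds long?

26

The binding path is Checkout→IntegTest→Package = 7+6+12 = 25; finish at 25 seconds.
Deps has 1 second of float (longest path through it is 24).
The binding chain switches to Checkout→Deps→Docs = 7+10+9 = 26; finish 26 seconds.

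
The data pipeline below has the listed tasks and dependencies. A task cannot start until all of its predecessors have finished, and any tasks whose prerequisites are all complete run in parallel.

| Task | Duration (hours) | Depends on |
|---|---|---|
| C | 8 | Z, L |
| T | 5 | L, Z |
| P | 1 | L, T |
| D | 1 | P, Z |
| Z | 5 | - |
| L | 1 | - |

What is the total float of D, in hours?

The longest chain is Z→C = 5+8 = 13; overall finish 13 hours.
The longest chain containing D totals 12 hours.
So D can slip 13 − 12 = 1 hour.

1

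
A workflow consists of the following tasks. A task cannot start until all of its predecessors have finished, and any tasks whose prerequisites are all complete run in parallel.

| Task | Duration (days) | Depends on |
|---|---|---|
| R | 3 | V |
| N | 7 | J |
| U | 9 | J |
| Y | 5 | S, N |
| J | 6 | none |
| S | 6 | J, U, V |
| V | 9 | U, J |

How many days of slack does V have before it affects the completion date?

Critical path: J→U→V→S→Y = 6+9+9+6+5 = 35, so the finish is 35 days.
Longest path through V: 35 days (earliest finish 24, latest finish 24).
Slack of V = 15 − 15 = 0 days.

0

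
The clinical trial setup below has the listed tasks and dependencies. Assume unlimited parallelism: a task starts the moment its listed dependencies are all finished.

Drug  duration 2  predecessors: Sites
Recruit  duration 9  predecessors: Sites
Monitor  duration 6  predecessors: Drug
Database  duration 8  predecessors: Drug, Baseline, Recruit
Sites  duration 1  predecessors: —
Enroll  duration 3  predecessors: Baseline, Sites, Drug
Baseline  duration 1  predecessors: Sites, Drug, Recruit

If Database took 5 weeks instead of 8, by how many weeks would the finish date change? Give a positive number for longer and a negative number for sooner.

Baseline: Sites→Recruit→Baseline→Database = 1+9+1+8 = 19 → 19 weeks.
Since Database is critical, the -3 change carries straight to that chain (now 16 weeks).
No other chain overtakes it, so the finish is 16 weeks.
Change in finish: 16 − 19 = -3 weeks.

-3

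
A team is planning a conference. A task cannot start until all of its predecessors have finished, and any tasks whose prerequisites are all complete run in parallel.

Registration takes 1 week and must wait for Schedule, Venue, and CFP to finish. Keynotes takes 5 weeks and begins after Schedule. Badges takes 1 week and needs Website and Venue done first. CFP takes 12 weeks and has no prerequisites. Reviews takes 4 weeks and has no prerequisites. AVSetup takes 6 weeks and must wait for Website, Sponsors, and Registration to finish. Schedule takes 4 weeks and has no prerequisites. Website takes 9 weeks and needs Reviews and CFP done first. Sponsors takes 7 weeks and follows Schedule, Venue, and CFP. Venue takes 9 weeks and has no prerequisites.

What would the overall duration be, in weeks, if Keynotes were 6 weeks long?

Baseline: CFP→Website→AVSetup = 12+9+6 = 27 → 27 weeks.
Keynotes is off the critical path — its longest chain is 9 weeks, giving 18 of slack.
That remains the longest chain; total 27 weeks.

27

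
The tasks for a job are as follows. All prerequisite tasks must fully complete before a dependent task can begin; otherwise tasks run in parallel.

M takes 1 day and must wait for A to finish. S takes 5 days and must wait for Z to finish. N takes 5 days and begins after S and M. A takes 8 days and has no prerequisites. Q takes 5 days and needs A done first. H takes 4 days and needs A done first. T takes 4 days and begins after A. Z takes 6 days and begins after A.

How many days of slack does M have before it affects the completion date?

Critical path: A→Z→S→N = 8+6+5+5 = 24, so the finish is 24 days.
M finishes as early as 9 and must finish by 19.
Float = 24 − 14 = 10.

10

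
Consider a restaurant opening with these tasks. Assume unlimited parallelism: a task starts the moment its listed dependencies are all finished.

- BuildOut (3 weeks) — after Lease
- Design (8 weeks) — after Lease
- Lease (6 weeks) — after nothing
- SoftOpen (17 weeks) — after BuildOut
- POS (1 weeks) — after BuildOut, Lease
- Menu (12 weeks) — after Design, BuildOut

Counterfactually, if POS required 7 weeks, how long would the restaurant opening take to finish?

The binding path is Lease→Design→Menu = 6+8+12 = 26; finish at 26 weeks.
The longest path through POS is only 10 weeks, so POS has float 16.
The critical path is still Lease→Design→Menu; finish is now 26 weeks.

26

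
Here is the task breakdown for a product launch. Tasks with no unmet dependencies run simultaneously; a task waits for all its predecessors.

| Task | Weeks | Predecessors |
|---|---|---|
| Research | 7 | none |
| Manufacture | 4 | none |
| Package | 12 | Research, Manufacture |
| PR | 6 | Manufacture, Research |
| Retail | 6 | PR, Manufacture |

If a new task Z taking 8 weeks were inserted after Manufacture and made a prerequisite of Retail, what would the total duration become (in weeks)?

Originally the product launch takes 19 weeks.
With Z inserted, Retail now waits for max(PR, Manufacture, Z).
New critical path: Research→Package = 7+12 = 19 ⇒ 19 weeks.

19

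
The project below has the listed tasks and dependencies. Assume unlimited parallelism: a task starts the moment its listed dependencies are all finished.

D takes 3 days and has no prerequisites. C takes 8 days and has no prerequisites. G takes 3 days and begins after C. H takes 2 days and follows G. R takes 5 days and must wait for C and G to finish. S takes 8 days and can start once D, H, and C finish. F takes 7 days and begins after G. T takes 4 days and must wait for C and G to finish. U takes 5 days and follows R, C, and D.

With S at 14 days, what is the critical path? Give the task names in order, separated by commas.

Baseline: C→G→H→S = 8+3+2+8 = 21 → 21 days.
S is on the critical path; changing it to 14 makes that path 27 days.
No other chain overtakes it, so the finish is 27 days.

C, G, H, S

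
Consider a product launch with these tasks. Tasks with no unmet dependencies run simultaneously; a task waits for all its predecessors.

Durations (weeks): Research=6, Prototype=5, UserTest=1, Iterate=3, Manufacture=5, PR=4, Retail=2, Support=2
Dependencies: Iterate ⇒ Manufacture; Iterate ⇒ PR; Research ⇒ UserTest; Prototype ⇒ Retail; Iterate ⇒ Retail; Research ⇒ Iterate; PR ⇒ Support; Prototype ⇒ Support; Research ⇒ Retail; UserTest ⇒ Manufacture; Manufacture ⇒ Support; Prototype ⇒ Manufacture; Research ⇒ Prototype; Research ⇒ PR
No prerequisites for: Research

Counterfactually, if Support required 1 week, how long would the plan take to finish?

Baseline: Research→Prototype→Manufacture→Support = 6+5+5+2 = 18 → 18 weeks.
Support is on the critical path; changing it to 1 makes that path 17 weeks.
No other chain overtakes it, so the finish is 17 weeks.

17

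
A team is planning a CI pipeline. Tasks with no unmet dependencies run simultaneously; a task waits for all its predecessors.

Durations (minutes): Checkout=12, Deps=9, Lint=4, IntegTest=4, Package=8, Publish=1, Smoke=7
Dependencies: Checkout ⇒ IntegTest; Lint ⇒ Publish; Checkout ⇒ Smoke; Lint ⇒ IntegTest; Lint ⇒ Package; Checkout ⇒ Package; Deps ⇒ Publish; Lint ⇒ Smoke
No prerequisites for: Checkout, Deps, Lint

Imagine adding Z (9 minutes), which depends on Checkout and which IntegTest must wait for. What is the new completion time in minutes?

Originally the job takes 20 minutes.
With Z inserted, IntegTest now waits for max(Lint, Checkout, Z).
New critical path: Checkout→Z→IntegTest = 12+9+4 = 25 ⇒ 25 minutes.

25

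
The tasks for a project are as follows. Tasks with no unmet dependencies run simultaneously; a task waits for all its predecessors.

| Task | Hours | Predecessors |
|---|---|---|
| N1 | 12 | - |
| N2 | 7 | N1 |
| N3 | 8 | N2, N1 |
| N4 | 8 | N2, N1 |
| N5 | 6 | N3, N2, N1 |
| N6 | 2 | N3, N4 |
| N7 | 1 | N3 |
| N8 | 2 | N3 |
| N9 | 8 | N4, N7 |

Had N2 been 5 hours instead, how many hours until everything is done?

34

Baseline: N1→N2→N3→N7→N9 = 12+7+8+1+8 = 36 → 36 hours.
Since N2 is critical, the -2 change carries straight to that chain (now 34 hours).
The critical path is still N1→N2→N3→N7→N9; finish is now 34 hours.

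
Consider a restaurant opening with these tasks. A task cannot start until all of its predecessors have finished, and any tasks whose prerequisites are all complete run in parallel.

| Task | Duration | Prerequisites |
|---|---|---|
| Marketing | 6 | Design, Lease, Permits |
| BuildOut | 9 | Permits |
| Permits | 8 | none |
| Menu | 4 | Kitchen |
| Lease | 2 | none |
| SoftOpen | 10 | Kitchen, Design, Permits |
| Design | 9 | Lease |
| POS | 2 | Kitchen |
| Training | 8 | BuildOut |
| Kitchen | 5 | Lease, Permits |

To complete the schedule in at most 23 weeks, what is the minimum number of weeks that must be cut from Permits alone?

2

Current finish: 25 weeks; target: 23.
Permits is on every critical path, so each week cut from Permits cuts the finish by one (this holds down to a finish of 21).
Need 25 − 23 = 2 weeks off Permits → Permits becomes 6 weeks, finish becomes 23.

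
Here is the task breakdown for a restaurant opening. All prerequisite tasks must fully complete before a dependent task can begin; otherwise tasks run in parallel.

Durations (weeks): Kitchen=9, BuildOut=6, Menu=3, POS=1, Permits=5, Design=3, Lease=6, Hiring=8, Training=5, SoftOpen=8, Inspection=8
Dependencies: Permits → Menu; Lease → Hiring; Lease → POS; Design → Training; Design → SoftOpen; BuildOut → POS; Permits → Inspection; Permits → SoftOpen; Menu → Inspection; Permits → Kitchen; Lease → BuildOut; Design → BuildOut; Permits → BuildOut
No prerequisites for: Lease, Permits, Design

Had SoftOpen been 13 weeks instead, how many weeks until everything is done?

Baseline: Permits→Menu→Inspection = 5+3+8 = 16 → 16 weeks.
The longest path through SoftOpen is only 13 weeks, so SoftOpen has float 3.
New critical path: Permits→SoftOpen = 5+13 = 18 ⇒ 18 weeks.

18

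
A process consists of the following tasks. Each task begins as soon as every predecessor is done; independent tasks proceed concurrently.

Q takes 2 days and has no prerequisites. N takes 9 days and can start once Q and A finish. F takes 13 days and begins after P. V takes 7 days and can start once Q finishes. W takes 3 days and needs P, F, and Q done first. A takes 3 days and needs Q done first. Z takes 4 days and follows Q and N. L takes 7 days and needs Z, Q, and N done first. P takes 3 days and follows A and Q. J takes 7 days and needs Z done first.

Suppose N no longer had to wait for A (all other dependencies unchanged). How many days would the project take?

Original critical path: Q→A→N→Z→L = 2+3+9+4+7 = 25 ⇒ 25 days.
Without A→N, N's earliest start moves from 5 to 2.
The longest chain is now Q→A→P→F→W = 2+3+3+13+3 = 24, so the project takes 24 days.

24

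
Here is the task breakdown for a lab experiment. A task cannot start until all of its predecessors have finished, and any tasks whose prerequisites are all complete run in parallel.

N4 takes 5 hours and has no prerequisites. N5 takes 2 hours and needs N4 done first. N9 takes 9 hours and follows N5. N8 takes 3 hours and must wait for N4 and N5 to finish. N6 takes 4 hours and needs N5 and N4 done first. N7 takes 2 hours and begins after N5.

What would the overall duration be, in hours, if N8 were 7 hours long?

16

Baseline: N4→N5→N9 = 5+2+9 = 16 → 16 hours.
N8 has 6 hours of float (longest path through it is 10).
The critical path is still N4→N5→N9; finish is now 16 hours.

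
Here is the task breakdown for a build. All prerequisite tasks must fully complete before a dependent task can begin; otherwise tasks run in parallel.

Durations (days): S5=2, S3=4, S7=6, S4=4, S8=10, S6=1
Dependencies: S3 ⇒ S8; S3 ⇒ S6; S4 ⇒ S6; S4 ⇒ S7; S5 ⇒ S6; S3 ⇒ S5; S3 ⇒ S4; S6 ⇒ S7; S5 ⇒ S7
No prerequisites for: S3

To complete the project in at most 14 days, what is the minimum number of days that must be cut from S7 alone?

Current finish: 15 days; target: 14.
S7 is on every critical path, so each day cut from S7 cuts the finish by one (this holds down to a finish of 14).
Need 15 − 14 = 1 day off S7 → S7 becomes 5 days, finish becomes 14.

1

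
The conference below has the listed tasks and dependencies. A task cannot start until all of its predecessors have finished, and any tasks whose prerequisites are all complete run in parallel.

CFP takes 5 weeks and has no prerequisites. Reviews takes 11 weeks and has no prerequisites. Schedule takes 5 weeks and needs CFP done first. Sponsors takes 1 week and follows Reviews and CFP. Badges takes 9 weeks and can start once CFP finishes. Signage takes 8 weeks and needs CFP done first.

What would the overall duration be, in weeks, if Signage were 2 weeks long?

14

Baseline: CFP→Badges = 5+9 = 14 → 14 weeks.
Signage is off the critical path — its longest chain is 13 weeks, giving 1 of slack.
No other chain overtakes it, so the finish is 14 weeks.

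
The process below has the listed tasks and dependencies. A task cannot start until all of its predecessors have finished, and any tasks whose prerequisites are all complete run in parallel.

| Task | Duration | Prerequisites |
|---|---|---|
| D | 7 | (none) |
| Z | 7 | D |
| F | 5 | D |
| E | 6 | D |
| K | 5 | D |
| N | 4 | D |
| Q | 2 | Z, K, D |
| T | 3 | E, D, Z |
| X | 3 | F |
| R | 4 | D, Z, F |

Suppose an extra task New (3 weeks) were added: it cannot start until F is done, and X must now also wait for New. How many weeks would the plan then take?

18

Originally the plan takes 18 weeks.
With New inserted, X now waits for max(F, New).
New critical path: D→Z→R = 7+7+4 = 18 ⇒ 18 weeks.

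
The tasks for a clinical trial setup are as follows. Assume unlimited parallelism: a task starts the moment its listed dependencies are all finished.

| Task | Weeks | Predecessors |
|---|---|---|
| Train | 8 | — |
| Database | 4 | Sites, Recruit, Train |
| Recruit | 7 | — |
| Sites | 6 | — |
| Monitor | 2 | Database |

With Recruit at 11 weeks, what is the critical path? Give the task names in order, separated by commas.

Recruit, Database, Monitor

Baseline: Train→Database→Monitor = 8+4+2 = 14 → 14 weeks.
The longest path through Recruit is only 13 weeks, so Recruit has float 1.
The binding chain switches to Recruit→Database→Monitor = 11+4+2 = 17; finish 17 weeks.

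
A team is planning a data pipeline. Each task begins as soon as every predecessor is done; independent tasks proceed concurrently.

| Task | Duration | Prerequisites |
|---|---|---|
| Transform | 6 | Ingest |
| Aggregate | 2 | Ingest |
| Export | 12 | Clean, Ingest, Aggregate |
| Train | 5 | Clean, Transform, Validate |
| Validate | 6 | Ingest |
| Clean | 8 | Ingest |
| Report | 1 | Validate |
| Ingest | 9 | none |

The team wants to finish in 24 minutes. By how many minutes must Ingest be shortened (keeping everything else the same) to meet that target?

5

Current finish: 29 minutes; target: 24.
Ingest is on every critical path, so each minute cut from Ingest cuts the finish by one (this holds down to a finish of 21).
Need 29 − 24 = 5 minutes off Ingest → Ingest becomes 4 minutes, finish becomes 24.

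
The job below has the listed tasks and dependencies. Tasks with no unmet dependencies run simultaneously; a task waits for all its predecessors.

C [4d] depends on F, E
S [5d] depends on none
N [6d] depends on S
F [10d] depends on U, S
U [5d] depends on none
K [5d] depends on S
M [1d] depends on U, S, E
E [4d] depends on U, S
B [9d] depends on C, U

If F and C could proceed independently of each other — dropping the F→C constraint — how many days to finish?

With the dependency in place, S→F→C→B = 5+10+4+9 = 28 sets the finish at 28 days.
Without F→C, C's earliest start moves from 15 to 9.
After: S→E→C→B = 5+4+4+9 = 22 → 22 days.

22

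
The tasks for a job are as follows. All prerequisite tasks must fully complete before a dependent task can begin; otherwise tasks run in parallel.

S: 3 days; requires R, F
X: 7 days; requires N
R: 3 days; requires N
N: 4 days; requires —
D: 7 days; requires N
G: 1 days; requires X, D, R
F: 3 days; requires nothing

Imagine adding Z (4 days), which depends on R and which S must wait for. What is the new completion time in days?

14

Originally the plan takes 12 days.
With Z inserted, S now waits for max(R, F, Z).
New critical path: N→R→Z→S = 4+3+4+3 = 14 ⇒ 14 days.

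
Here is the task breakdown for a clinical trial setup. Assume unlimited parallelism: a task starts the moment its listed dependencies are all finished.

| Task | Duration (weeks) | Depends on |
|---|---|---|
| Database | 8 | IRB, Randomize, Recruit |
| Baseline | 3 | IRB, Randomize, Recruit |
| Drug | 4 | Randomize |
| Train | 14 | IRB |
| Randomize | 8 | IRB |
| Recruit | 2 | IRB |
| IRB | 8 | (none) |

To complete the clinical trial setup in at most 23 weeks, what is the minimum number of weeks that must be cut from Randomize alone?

1

Current finish: 24 weeks; target: 23.
Randomize is on every critical path, so each week cut from Randomize cuts the finish by one (this holds down to a finish of 22).
Need 24 − 23 = 1 week off Randomize → Randomize becomes 7 weeks, finish becomes 23.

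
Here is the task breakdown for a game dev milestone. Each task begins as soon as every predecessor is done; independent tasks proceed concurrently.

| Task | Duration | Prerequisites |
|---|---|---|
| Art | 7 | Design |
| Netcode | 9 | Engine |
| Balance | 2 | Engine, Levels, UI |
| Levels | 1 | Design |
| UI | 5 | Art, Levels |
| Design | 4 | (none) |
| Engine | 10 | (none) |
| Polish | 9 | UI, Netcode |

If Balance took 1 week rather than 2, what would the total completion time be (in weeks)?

28

Baseline: Engine→Netcode→Polish = 10+9+9 = 28 → 28 weeks.
Balance is off the critical path — its longest chain is 18 weeks, giving 10 of slack.
The critical path is still Engine→Netcode→Polish; finish is now 28 weeks.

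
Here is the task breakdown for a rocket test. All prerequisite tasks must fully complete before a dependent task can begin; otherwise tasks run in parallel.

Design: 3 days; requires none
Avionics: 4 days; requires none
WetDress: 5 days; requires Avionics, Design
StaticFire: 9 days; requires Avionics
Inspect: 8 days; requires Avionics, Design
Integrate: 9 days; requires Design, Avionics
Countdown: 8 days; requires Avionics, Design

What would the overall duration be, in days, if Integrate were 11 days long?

The binding path is Avionics→Integrate = 4+9 = 13; finish at 13 days.
Since Integrate is critical, the +2 change carries straight to that chain (now 15 days).
No other chain overtakes it, so the finish is 15 days.

15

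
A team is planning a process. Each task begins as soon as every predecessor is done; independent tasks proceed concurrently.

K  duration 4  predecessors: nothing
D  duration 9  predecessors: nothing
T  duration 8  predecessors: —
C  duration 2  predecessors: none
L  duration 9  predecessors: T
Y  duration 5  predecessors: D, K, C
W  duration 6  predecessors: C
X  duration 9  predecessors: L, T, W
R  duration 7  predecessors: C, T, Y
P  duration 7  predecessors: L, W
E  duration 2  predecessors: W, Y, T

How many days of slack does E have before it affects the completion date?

10

The longest chain is T→L→X = 8+9+9 = 26; overall finish 26 days.
The longest chain containing E totals 16 days.
So E can slip 26 − 16 = 10 days.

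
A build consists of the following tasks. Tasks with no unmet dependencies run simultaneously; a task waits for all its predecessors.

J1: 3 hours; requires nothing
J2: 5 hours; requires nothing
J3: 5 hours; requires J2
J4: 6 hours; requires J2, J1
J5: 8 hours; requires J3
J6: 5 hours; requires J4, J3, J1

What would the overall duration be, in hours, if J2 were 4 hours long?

17

Actual critical path: J2→J3→J5 = 5+5+8 = 18 ⇒ 18 hours.
J2 lies on that path, so at 4 hours the path becomes 17 hours.
The critical path is still J2→J3→J5; finish is now 17 hours.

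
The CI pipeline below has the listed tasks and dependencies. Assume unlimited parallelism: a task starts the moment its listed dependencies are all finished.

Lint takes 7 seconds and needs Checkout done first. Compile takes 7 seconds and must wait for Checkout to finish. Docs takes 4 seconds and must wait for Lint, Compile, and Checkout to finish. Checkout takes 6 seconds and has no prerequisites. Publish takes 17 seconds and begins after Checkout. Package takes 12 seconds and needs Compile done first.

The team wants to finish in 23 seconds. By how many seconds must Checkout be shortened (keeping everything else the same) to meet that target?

2

Current finish: 25 seconds; target: 23.
Checkout is on every critical path, so each second cut from Checkout cuts the finish by one (this holds down to a finish of 20).
Need 25 − 23 = 2 seconds off Checkout → Checkout becomes 4 seconds, finish becomes 23.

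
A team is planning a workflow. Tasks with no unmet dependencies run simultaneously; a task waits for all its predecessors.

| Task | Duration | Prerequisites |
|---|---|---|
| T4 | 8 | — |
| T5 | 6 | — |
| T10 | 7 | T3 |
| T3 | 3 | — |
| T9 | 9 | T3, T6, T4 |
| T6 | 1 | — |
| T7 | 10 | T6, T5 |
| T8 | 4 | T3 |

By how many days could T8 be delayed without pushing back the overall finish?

10

The longest chain is T4→T9 = 8+9 = 17; overall finish 17 days.
Longest path through T8: 7 days (earliest finish 7, latest finish 17).
Slack of T8 = 13 − 3 = 10 days.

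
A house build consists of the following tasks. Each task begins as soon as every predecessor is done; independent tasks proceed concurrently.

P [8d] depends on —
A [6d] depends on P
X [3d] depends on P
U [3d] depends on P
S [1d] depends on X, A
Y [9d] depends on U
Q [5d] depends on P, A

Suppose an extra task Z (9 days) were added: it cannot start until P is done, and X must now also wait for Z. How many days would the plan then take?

Originally the plan takes 20 days.
With Z inserted, X now waits for max(P, Z).
New critical path: P→Z→X→S = 8+9+3+1 = 21 ⇒ 21 days.

21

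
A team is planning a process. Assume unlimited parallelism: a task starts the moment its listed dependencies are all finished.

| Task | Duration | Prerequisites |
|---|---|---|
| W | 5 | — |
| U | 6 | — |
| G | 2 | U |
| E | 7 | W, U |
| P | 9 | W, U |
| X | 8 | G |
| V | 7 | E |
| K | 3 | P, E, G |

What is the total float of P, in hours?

The longest chain is U→E→V = 6+7+7 = 20; overall finish 20 hours.
The longest chain containing P totals 18 hours.
Slack of P = 8 − 6 = 2 hours.

2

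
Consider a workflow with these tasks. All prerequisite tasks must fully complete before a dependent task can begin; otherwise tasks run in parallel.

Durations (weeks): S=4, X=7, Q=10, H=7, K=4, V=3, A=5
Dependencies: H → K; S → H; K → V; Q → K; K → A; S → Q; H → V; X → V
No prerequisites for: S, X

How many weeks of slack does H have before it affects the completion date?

The longest chain is S→Q→K→A = 4+10+4+5 = 23; overall finish 23 weeks.
H finishes as early as 11 and must finish by 14.
Slack of H = 7 − 4 = 3 weeks.

3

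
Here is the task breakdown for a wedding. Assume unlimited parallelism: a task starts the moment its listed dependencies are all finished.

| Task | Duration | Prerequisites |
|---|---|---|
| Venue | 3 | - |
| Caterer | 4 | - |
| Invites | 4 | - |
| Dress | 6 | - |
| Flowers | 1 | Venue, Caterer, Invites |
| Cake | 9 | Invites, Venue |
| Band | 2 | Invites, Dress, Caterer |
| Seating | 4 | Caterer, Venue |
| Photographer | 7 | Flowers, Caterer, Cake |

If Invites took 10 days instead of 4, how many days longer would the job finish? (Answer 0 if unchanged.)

6

Critical path before the change: Invites→Cake→Photographer = 4+9+7 = 20 giving 20 days.
Since Invites is critical, the +6 change carries straight to that chain (now 26 days).
No other chain overtakes it, so the finish is 26 days.
Change in finish: 26 − 20 = +6 days.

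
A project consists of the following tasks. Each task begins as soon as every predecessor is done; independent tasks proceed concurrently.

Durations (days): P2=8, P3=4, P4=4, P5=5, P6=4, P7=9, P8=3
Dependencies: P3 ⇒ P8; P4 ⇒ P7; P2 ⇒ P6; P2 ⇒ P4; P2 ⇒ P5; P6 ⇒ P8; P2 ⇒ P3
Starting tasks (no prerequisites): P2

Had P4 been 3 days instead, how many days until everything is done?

Actual critical path: P2→P4→P7 = 8+4+9 = 21 ⇒ 21 days.
Since P4 is critical, the -1 change carries straight to that chain (now 20 days).
No other chain overtakes it, so the finish is 20 days.

20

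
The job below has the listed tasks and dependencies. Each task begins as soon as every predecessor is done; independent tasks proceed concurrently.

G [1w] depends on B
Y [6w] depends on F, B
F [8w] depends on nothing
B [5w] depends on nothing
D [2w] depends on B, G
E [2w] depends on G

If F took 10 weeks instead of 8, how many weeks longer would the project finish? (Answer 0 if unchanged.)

As given, the longest chain is F→Y = 8+6 = 14, so the finish is 14 weeks.
F is on the critical path; changing it to 10 makes that path 16 weeks.
No other chain overtakes it, so the finish is 16 weeks.
Change in finish: 16 − 14 = +2 weeks.

2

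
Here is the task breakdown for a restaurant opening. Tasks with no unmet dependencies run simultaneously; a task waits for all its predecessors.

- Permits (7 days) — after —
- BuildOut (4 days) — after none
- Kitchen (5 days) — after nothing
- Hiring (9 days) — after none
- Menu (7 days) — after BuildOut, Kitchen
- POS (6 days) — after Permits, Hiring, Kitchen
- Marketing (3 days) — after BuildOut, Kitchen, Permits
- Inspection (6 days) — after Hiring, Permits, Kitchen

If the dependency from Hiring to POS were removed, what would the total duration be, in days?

With the dependency in place, Hiring→POS = 9+6 = 15 sets the finish at 15 days.
Without Hiring→POS, POS's earliest start moves from 9 to 7.
After: Hiring→Inspection = 9+6 = 15 → 15 days.

15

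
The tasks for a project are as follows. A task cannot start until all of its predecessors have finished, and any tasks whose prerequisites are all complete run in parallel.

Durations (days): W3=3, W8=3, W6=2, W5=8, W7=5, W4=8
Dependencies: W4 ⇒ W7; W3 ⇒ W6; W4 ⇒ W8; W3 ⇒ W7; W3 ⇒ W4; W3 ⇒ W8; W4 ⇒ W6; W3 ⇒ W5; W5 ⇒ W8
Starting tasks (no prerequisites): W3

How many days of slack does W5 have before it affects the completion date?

2

The longest chain is W3→W4→W7 = 3+8+5 = 16; overall finish 16 days.
W5 finishes as early as 11 and must finish by 13.
So W5 can slip 13 − 11 = 2 days.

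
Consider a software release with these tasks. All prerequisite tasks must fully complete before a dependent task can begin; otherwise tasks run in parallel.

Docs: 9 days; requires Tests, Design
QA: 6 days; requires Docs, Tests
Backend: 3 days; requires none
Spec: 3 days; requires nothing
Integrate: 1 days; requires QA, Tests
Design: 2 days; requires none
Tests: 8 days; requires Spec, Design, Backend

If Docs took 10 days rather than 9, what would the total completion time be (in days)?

Actual critical path: Spec→Tests→Docs→QA→Integrate = 3+8+9+6+1 = 27 ⇒ 27 days.
Docs lies on that path, so at 10 days the path becomes 28 days.
The critical path is still Spec→Tests→Docs→QA→Integrate; finish is now 28 days.

28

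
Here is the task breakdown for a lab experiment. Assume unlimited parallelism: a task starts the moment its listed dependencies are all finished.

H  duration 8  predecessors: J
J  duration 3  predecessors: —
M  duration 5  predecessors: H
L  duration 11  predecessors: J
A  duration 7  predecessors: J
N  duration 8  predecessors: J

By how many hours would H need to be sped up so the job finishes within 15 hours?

1

Current finish: 16 hours; target: 15.
H is on every critical path, so each hour cut from H cuts the finish by one (this holds down to a finish of 14).
Need 16 − 15 = 1 hour off H → H becomes 7 hours, finish becomes 15.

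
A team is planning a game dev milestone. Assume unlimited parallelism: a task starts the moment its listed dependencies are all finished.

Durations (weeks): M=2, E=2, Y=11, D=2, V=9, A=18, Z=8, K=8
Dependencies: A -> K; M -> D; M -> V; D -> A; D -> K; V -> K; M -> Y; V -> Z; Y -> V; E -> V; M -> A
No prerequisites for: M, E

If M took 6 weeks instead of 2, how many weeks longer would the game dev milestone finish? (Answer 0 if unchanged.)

Baseline: M→Y→V→Z = 2+11+9+8 = 30 → 30 weeks.
M lies on that path, so at 6 weeks the path becomes 34 weeks.
No other chain overtakes it, so the finish is 34 weeks.
Change in finish: 34 − 30 = +4 weeks.

4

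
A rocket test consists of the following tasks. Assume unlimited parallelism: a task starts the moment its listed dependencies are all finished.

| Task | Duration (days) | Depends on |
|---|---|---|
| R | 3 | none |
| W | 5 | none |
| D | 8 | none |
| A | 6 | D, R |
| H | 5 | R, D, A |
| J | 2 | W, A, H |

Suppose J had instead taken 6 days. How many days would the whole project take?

Critical path before the change: D→A→H→J = 8+6+5+2 = 21 giving 21 days.
J is on the critical path; changing it to 6 makes that path 25 days.
No other chain overtakes it, so the finish is 25 days.

25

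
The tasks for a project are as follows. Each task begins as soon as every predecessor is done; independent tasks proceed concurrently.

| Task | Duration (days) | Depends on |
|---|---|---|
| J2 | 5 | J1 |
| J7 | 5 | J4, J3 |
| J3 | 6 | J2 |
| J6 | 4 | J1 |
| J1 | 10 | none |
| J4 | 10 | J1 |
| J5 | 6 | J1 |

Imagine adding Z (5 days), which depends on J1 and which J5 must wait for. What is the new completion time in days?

26

Originally the project takes 26 days.
With Z inserted, J5 now waits for max(J1, Z).
New critical path: J1→J2→J3→J7 = 10+5+6+5 = 26 ⇒ 26 days.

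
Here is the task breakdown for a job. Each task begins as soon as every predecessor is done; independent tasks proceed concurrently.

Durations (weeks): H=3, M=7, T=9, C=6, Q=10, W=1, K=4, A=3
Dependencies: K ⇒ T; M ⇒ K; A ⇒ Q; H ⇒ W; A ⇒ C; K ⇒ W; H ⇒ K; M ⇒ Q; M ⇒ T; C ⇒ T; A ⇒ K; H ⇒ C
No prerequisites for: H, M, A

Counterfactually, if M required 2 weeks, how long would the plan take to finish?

18

Baseline: M→K→T = 7+4+9 = 20 → 20 weeks.
M is on the critical path; changing it to 2 makes that path 15 weeks.
Now H→C→T = 3+6+9 = 18 is longest, so the finish becomes 18 weeks.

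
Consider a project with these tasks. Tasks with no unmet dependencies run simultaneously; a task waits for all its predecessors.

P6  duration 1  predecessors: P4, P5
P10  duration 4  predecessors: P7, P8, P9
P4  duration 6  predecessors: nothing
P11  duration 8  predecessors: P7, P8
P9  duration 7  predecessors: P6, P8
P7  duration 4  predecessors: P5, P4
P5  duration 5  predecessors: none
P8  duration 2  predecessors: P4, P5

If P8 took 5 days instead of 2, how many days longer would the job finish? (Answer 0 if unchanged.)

Critical path before the change: P4→P8→P9→P10 = 6+2+7+4 = 19 giving 19 days.
Since P8 is critical, the +3 change carries straight to that chain (now 22 days).
No other chain overtakes it, so the finish is 22 days.
Change in finish: 22 − 19 = +3 days.

3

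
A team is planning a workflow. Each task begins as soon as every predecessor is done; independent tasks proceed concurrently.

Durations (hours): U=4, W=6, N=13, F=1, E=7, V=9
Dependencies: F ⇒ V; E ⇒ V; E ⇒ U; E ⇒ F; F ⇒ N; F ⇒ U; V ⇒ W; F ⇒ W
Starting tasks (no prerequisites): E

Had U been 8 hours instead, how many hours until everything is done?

Baseline: E→F→V→W = 7+1+9+6 = 23 → 23 hours.
U is off the critical path — its longest chain is 12 hours, giving 11 of slack.
No other chain overtakes it, so the finish is 23 hours.

23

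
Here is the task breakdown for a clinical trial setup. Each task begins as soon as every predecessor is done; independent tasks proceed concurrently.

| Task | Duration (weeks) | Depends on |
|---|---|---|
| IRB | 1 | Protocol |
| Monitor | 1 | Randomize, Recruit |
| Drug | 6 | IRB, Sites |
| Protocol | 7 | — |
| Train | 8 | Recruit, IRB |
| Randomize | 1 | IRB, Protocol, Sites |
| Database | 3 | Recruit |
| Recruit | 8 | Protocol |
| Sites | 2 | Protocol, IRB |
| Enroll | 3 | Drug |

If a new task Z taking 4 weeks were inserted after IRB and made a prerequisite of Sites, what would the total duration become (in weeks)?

23

Originally the project takes 23 weeks.
With Z inserted, Sites now waits for max(Protocol, IRB, Z).
New critical path: Protocol→IRB→Z→Sites→Drug→Enroll = 7+1+4+2+6+3 = 23 ⇒ 23 weeks.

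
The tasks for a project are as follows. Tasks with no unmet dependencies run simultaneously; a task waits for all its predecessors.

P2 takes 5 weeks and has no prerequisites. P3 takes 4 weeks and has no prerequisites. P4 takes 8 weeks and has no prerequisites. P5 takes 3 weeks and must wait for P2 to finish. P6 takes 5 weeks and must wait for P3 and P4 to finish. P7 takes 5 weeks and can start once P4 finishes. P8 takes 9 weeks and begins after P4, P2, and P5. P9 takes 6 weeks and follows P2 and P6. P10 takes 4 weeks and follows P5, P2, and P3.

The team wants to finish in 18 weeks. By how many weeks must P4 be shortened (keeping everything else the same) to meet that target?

1

Current finish: 19 weeks; target: 18.
P4 is on every critical path, so each week cut from P4 cuts the finish by one (this holds down to a finish of 17).
Need 19 − 18 = 1 week off P4 → P4 becomes 7 weeks, finish becomes 18.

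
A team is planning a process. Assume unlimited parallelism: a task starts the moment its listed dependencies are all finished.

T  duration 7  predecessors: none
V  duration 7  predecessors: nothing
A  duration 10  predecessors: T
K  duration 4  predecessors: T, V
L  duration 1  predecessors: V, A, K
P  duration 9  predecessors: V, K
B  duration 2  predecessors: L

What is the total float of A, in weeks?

0

Critical path: T→A→L→B = 7+10+1+2 = 20, so the finish is 20 weeks.
A finishes as early as 17 and must finish by 17.
Float = 20 − 20 = 0.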